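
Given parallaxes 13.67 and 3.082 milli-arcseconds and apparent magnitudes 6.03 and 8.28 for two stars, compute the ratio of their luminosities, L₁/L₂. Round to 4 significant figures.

L₁/L₂ = 0.4038

d₁ = 1/p₁ = 1/0.01367″ = 73.153 pc; d₂ = 1/p₂ = 1/0.003082″ = 324.46 pc.
M₁ = m₁ − 5 log₁₀ d₁ + 5 = 6.03 − 9.3212 + 5 = 1.7088.
M₂ = 8.28 − 12.5558 + 5 = 0.7242.
L₁/L₂ = 10^(0.4(M₂ − M₁)) = 10^(0.4 × (-0.9846)) = 10^(-0.39384) = 0.40379.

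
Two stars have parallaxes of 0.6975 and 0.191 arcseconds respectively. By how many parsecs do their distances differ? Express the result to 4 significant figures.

d_A = 1/0.6975″ = 1.4337 pc; d_B = 1/0.1910″ = 5.2356 pc.
|d_B − d_A| = |5.2356 − 1.4337| = 3.8019 pc.

3.802 pc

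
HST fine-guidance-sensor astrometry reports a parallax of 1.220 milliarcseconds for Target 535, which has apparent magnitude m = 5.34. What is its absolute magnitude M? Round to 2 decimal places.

M = -4.23

d = 1/p = 1/0.001220″ = 819.67 pc.
m − M = 5 log₁₀(819.67) − 5 = 14.5682 − 5 = 9.5682.
M = m − (m − M) = 5.34 − 9.5682 = -4.23.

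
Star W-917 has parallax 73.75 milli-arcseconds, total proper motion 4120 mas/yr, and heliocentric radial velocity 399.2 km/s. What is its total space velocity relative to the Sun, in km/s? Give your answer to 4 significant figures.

479.0 km/s

d = 1/p = 1/0.07375″ = 13.559 pc.
μ = 4120 mas/yr = 4.120 ″/yr.
v_t = 4.740 μ d = 4.740 × 4.120 × 13.559 = 264.79 km/s.
v = √(v_r² + v_t²) = √(399.2² + 264.79²) = √229474 = 479.03 km/s.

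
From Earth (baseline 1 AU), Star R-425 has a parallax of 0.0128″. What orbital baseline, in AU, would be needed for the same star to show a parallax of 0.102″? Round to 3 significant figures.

7.97 AU

Parallax scales linearly with baseline: p ∝ B, so B = p_target / p_Earth × 1 AU.
B = 0.102 / 0.0128 = 7.9688 AU.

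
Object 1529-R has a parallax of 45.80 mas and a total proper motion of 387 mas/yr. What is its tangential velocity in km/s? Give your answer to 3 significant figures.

40.1 km/s

d = 1/p = 1/0.04580″ = 21.834 pc.
μ = 387 mas/yr = 0.387 ″/yr.
v_t = 4.74 × μ × d = 4.74 × 0.387 × 21.834 = 40.052 km/s.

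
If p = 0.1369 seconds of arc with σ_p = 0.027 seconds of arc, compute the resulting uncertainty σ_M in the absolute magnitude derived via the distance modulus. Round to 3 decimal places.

M = m − 5 log₁₀ d + 5 = m + 5 log₁₀ p + 5, so ∂M/∂p = 5/(p ln 10).
σ_M = (5/ln 10) · (σ_p/p) = 2.1715 × 0.027/0.1369 = 2.1715 × 0.19722 = 0.42826.

σ_M = 0.428 mag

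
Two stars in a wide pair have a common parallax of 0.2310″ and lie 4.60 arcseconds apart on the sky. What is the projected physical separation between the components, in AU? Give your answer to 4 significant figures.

d = 1/p = 1/0.2310″ = 4.329 pc.
At distance d (pc), an angle of θ arcsec spans θ·d AU: s = 4.60 × 4.329 = 19.913 AU.

19.91 AU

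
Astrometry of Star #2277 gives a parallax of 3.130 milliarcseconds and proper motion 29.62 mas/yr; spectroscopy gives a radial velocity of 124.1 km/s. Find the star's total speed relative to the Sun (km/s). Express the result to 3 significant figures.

132 km/s

d = 1/p = 1/0.003130″ = 319.49 pc.
μ = 29.62 mas/yr = 0.02962 ″/yr.
v_t = 4.740 μ d = 4.740 × 0.02962 × 319.49 = 44.856 km/s.
v = √(v_r² + v_t²) = √(124.1² + 44.856²) = √17412.9 = 131.96 km/s.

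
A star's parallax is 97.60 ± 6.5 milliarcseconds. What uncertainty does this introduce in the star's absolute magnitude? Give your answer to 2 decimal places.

σ_M = 0.14 mag

M = m − 5 log₁₀ d + 5 = m + 5 log₁₀ p + 5, so ∂M/∂p = 5/(p ln 10).
σ_M = (5/ln 10) · (σ_p/p) = 2.1715 × 6.5/97.60 = 2.1715 × 0.066598 = 0.14462.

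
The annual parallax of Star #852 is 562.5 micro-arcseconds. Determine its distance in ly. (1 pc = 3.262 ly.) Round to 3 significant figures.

p = 562.5 micro-arcseconds = 0.0005625 arcsec.
d = 1/p = 1/0.0005625 = 1777.8 pc.
In light-years: 1777.8 × 3.262 = 5799.2 ly.

5800 ly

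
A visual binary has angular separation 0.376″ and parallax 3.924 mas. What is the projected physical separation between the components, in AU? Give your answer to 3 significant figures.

d = 1/p = 1/0.003924″ = 254.84 pc.
At distance d (pc), an angle of θ arcsec spans θ·d AU: s = 0.376 × 254.84 = 95.82 AU.

95.8 AU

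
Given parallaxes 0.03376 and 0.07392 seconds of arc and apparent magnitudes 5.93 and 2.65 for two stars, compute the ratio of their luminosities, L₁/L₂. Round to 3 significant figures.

d₁ = 1/p₁ = 1/0.03376″ = 29.621 pc; d₂ = 1/p₂ = 1/0.07392″ = 13.528 pc.
M₁ = m₁ − 5 log₁₀ d₁ + 5 = 5.93 − 7.3580 + 5 = 3.5720.
M₂ = 2.65 − 5.6562 + 5 = 1.9938.
L₁/L₂ = 10^(0.4(M₂ − M₁)) = 10^(0.4 × (-1.5782)) = 10^(-0.63128) = 0.23373.

L₁/L₂ = 0.234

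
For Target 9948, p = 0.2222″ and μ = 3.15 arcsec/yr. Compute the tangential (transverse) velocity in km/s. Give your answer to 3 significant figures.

67.2 km/s

d = 1/p = 1/0.2222″ = 4.5005 pc.
v_t = 4.74 × μ × d = 4.74 × 3.15 × 4.5005 = 67.197 km/s.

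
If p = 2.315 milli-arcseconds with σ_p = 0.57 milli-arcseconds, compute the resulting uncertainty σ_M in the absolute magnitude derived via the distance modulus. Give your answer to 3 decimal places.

σ_M = 0.535 mag

M = m − 5 log₁₀ d + 5 = m + 5 log₁₀ p + 5, so ∂M/∂p = 5/(p ln 10).
σ_M = (5/ln 10) · (σ_p/p) = 2.1715 × 0.57/2.315 = 2.1715 × 0.24622 = 0.53467.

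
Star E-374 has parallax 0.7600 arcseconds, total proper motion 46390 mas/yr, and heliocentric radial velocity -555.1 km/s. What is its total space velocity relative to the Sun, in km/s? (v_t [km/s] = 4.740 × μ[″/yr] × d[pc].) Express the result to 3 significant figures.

626 km/s

d = 1/p = 1/0.7600″ = 1.3158 pc.
μ = 46390 mas/yr = 46.39 ″/yr.
v_t = 4.740 μ d = 4.740 × 46.39 × 1.3158 = 289.33 km/s.
v = √(v_r² + v_t²) = √((-555.1)² + 289.33²) = √391848 = 625.98 km/s.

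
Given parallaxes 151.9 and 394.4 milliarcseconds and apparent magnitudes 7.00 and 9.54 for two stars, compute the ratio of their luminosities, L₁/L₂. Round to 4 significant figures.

L₁/L₂ = 69.95

d₁ = 1/p₁ = 1/0.1519″ = 6.5833 pc; d₂ = 1/p₂ = 1/0.3944″ = 2.5355 pc.
M₁ = m₁ − 5 log₁₀ d₁ + 5 = 7.00 − 4.0922 + 5 = 7.9078.
M₂ = 9.54 − 2.0203 + 5 = 12.5197.
L₁/L₂ = 10^(0.4(M₂ − M₁)) = 10^(0.4 × 4.6119) = 10^1.84476 = 69.946.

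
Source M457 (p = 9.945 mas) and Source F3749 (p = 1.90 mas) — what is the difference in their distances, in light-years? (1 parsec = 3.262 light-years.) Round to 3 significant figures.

d_A = 1/0.009945″ = 100.55 pc; d_B = 1/0.001900″ = 526.32 pc.
|d_B − d_A| = |526.32 − 100.55| = 425.77 pc = 425.77 × 3.262 ly = 1388.9 ly.

1390 ly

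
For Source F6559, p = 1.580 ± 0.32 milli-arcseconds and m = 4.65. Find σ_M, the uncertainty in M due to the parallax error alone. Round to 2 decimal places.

σ_M = 0.44 mag

M = m − 5 log₁₀ d + 5 = m + 5 log₁₀ p + 5, so ∂M/∂p = 5/(p ln 10).
σ_M = (5/ln 10) · (σ_p/p) = 2.1715 × 0.32/1.580 = 2.1715 × 0.20253 = 0.43979.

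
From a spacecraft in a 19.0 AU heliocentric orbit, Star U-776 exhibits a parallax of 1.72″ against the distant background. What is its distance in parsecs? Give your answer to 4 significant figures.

11.05 pc

With baseline B (in AU) and parallax p (in arcsec), d = B/p parsecs.
d = 19.0 / 1.72 = 11.047 pc.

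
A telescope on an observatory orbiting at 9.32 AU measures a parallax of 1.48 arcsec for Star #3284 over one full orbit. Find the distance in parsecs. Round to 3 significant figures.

6.30 pc

With baseline B (in AU) and parallax p (in arcsec), d = B/p parsecs.
d = 9.32 / 1.48 = 6.2973 pc.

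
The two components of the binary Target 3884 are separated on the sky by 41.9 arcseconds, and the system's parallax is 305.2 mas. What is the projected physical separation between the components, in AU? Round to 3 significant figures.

137 AU

d = 1/p = 1/0.3052″ = 3.2765 pc.
At distance d (pc), an angle of θ arcsec spans θ·d AU: s = 41.9 × 3.2765 = 137.29 AU.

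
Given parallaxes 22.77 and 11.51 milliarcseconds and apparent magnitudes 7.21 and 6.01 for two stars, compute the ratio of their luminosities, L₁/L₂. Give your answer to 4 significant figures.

L₁/L₂ = 0.08461

d₁ = 1/p₁ = 1/0.02277″ = 43.917 pc; d₂ = 1/p₂ = 1/0.01151″ = 86.881 pc.
M₁ = m₁ − 5 log₁₀ d₁ + 5 = 7.21 − 8.2132 + 5 = 3.9968.
M₂ = 6.01 − 9.6946 + 5 = 1.3154.
L₁/L₂ = 10^(0.4(M₂ − M₁)) = 10^(0.4 × (-2.6814)) = 10^(-1.07256) = 0.084614.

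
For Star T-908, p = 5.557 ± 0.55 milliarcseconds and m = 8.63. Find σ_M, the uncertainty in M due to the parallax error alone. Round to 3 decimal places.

M = m − 5 log₁₀ d + 5 = m + 5 log₁₀ p + 5, so ∂M/∂p = 5/(p ln 10).
σ_M = (5/ln 10) · (σ_p/p) = 2.1715 × 0.55/5.557 = 2.1715 × 0.098974 = 0.21492.

σ_M = 0.215 mag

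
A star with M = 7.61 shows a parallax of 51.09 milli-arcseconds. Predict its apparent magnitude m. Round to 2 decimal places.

d = 1/p = 1/0.05109″ = 19.573 pc.
m − M = 5 log₁₀ d − 5 = 5 log₁₀(19.573) − 5 = 6.4583 − 5 = 1.4583.
m = M + (m − M) = 7.61 + 1.4583 = 9.07.

m = 9.07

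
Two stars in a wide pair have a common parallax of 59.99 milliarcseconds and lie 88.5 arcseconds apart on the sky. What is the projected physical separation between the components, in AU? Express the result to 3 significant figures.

1480 AU

d = 1/p = 1/0.05999″ = 16.669 pc.
At distance d (pc), an angle of θ arcsec spans θ·d AU: s = 88.5 × 16.669 = 1475.2 AU.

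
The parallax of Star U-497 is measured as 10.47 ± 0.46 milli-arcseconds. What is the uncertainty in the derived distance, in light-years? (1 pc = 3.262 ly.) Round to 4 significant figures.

d = 1/p, so σ_d = σ_p / p².
σ_d = 0.000460 / (0.01047)² = 0.000460 / 0.00010962 = 4.1963 pc = 4.1963 × 3.262 ly = 13.688 ly.

13.69 ly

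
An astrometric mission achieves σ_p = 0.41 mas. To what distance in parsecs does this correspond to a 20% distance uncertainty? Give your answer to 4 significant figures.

487.8 pc

σ_d/d = σ_p/p, so the condition is σ_p/p ≤ 0.20, i.e. p ≥ σ_p/0.20.
p_min = 0.41/0.20 = 2.05 mas = 0.00205 arcsec.
d_max = 1/p_min = 1/0.00205 = 487.8 pc.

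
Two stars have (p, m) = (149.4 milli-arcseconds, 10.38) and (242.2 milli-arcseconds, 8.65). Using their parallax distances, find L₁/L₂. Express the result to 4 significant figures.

L₁/L₂ = 0.5341

d₁ = 1/p₁ = 1/0.1494″ = 6.6934 pc; d₂ = 1/p₂ = 1/0.2422″ = 4.1288 pc.
M₁ = m₁ − 5 log₁₀ d₁ + 5 = 10.38 − 4.1282 + 5 = 11.2518.
M₂ = 8.65 − 3.0791 + 5 = 10.5709.
L₁/L₂ = 10^(0.4(M₂ − M₁)) = 10^(0.4 × (-0.6809)) = 10^(-0.27236) = 0.53412.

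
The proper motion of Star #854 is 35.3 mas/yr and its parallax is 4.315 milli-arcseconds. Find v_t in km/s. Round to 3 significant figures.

38.8 km/s

d = 1/p = 1/0.004315″ = 231.75 pc.
μ = 35.3 mas/yr = 0.0353 ″/yr.
v_t = 4.74 × μ × d = 4.74 × 0.0353 × 231.75 = 38.777 km/s.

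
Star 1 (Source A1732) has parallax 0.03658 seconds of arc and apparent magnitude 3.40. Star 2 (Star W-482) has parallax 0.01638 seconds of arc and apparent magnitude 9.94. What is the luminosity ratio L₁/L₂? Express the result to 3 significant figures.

d₁ = 1/p₁ = 1/0.03658″ = 27.337 pc; d₂ = 1/p₂ = 1/0.01638″ = 61.05 pc.
M₁ = m₁ − 5 log₁₀ d₁ + 5 = 3.40 − 7.1838 + 5 = 1.2162.
M₂ = 9.94 − 8.9284 + 5 = 6.0116.
L₁/L₂ = 10^(0.4(M₂ − M₁)) = 10^(0.4 × 4.7954) = 10^1.91816 = 82.825.

L₁/L₂ = 82.8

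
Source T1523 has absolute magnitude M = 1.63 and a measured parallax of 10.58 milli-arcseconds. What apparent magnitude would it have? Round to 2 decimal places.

d = 1/p = 1/0.01058″ = 94.518 pc.
m − M = 5 log₁₀ d − 5 = 5 log₁₀(94.518) − 5 = 9.8776 − 5 = 4.8776.
m = M + (m − M) = 1.63 + 4.8776 = 6.51.

m = 6.51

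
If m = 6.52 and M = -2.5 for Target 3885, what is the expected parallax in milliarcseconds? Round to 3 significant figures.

m − M = 6.52 − (-2.5) = 9.02.
d = 10^((m−M)/5 + 1) = 10^2.804 = 636.8 pc.
p = 1/d = 1/636.8 = 0.0015704 arcsec = 1.5704 mas.

1.57 mas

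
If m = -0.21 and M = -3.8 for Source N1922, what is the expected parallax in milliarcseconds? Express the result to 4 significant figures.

19.14 mas

m − M = -0.21 − (-3.8) = 3.59.
d = 10^((m−M)/5 + 1) = 10^1.718 = 52.24 pc.
p = 1/d = 1/52.24 = 0.019142 arcsec = 19.142 mas.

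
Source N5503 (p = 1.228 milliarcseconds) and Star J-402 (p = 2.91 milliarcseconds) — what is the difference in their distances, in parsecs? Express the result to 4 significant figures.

470.7 pc

d_A = 1/0.001228″ = 814.33 pc; d_B = 1/0.002910″ = 343.64 pc.
|d_B − d_A| = |343.64 − 814.33| = 470.69 pc.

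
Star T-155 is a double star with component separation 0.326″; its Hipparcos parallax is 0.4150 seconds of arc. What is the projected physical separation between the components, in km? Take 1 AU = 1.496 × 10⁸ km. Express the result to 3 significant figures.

d = 1/p = 1/0.4150″ = 2.4096 pc.
At distance d (pc), an angle of θ arcsec spans θ·d AU: s = 0.326 × 2.4096 = 0.78553 AU.
= 0.78553 × 1.496 × 10⁸ km = 1.1752 × 10^8 km.

1.18 × 10^8 km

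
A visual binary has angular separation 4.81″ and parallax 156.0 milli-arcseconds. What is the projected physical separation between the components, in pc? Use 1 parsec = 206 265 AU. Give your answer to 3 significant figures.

0.000149 pc

d = 1/p = 1/0.1560″ = 6.4103 pc.
At distance d (pc), an angle of θ arcsec spans θ·d AU: s = 4.81 × 6.4103 = 30.834 AU.
= 30.834 / 206265 = 0.00014949 pc.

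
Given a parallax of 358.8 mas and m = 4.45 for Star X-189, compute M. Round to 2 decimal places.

d = 1/p = 1/0.3588″ = 2.7871 pc.
m − M = 5 log₁₀(2.7871) − 5 = 2.2258 − 5 = -2.7742.
M = m − (m − M) = 4.45 − (-2.7742) = 7.22.

M = 7.22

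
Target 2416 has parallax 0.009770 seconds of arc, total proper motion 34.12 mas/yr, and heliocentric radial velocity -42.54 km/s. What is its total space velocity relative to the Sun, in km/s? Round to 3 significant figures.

45.6 km/s

d = 1/p = 1/0.009770″ = 102.35 pc.
μ = 34.12 mas/yr = 0.03412 ″/yr.
v_t = 4.740 μ d = 4.740 × 0.03412 × 102.35 = 16.553 km/s.
v = √(v_r² + v_t²) = √((-42.54)² + 16.553²) = √2083.65 = 45.647 km/s.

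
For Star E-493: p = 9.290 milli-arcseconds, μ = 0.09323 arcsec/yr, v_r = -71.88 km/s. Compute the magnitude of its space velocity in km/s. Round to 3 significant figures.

d = 1/p = 1/0.009290″ = 107.64 pc.
v_t = 4.740 μ d = 4.740 × 0.09323 × 107.64 = 47.567 km/s.
v = √(v_r² + v_t²) = √((-71.88)² + 47.567²) = √7429.35 = 86.194 km/s.

86.2 km/s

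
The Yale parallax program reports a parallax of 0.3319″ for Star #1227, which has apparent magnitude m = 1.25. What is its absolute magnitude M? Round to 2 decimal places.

M = 3.86

d = 1/p = 1/0.3319″ = 3.013 pc.
m − M = 5 log₁₀(3.013) − 5 = 2.3950 − 5 = -2.6050.
M = m − (m − M) = 1.25 − (-2.6050) = 3.86.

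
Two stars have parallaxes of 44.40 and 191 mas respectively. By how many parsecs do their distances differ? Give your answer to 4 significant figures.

d_A = 1/0.04440″ = 22.523 pc; d_B = 1/0.1910″ = 5.2356 pc.
|d_B − d_A| = |5.2356 − 22.523| = 17.287 pc.

17.29 pc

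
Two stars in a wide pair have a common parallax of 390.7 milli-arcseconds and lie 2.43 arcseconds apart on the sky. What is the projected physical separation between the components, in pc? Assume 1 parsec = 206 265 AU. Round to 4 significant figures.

3.015 × 10^-5 pc

d = 1/p = 1/0.3907″ = 2.5595 pc.
At distance d (pc), an angle of θ arcsec spans θ·d AU: s = 2.43 × 2.5595 = 6.2196 AU.
= 6.2196 / 206265 = 3.0153 × 10^-5 pc.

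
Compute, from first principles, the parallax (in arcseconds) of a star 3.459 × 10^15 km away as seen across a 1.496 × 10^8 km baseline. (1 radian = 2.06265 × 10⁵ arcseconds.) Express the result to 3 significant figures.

0.00892 arcsec

θ ≈ B/d = (1.496 × 10^8) / (3.459 × 10^15) = 4.3249 × 10^-8 rad.
In arcseconds: 4.3249 × 10^-8 × 206265 = 0.0089208″.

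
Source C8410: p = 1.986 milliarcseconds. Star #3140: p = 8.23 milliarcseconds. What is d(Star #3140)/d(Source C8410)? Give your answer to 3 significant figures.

0.241

Since d = 1/p, d_B/d_A = p_A/p_B.
= 1.986 / 8.23 = 0.24131.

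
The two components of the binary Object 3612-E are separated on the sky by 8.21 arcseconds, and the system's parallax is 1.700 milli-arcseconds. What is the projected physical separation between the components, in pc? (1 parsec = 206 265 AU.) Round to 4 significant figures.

d = 1/p = 1/0.001700″ = 588.24 pc.
At distance d (pc), an angle of θ arcsec spans θ·d AU: s = 8.21 × 588.24 = 4829.5 AU.
= 4829.5 / 206265 = 0.023414 pc.

0.02341 pc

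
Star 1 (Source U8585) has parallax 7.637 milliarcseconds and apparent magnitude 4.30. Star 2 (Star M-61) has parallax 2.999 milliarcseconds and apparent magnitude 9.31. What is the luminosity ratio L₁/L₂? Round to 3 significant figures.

d₁ = 1/p₁ = 1/0.007637″ = 130.94 pc; d₂ = 1/p₂ = 1/0.002999″ = 333.44 pc.
M₁ = m₁ − 5 log₁₀ d₁ + 5 = 4.30 − 10.5854 + 5 = -1.2854.
M₂ = 9.31 − 12.6151 + 5 = 1.6949.
L₁/L₂ = 10^(0.4(M₂ − M₁)) = 10^(0.4 × 2.9803) = 10^1.19212 = 15.564.

L₁/L₂ = 15.6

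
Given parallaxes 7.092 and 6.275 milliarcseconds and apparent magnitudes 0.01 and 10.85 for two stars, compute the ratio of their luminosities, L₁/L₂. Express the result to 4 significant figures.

d₁ = 1/p₁ = 1/0.007092″ = 141 pc; d₂ = 1/p₂ = 1/0.006275″ = 159.36 pc.
M₁ = m₁ − 5 log₁₀ d₁ + 5 = 0.01 − 10.7461 + 5 = -5.7361.
M₂ = 10.85 − 11.0119 + 5 = 4.8381.
L₁/L₂ = 10^(0.4(M₂ − M₁)) = 10^(0.4 × 10.5742) = 10^4.22968 = 16970.

L₁/L₂ = 16970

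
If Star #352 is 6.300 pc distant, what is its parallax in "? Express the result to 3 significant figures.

0.159 "

p = 1/d = 1/6.3 = 0.15873 arcsec.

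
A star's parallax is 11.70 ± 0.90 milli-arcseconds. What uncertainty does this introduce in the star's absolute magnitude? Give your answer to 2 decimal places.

σ_M = 0.17 mag

M = m − 5 log₁₀ d + 5 = m + 5 log₁₀ p + 5, so ∂M/∂p = 5/(p ln 10).
σ_M = (5/ln 10) · (σ_p/p) = 2.1715 × 0.90/11.70 = 2.1715 × 0.076923 = 0.16704.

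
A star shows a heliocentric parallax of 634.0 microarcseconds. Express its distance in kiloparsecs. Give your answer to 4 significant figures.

p = 634.0 microarcseconds = 0.0006340 arcsec.
d = 1/p = 1/0.0006340 = 1577.3 pc.
= 1.5773 kpc.

1.577 kpc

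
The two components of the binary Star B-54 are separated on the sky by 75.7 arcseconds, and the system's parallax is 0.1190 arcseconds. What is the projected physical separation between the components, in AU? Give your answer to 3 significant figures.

636 AU

d = 1/p = 1/0.1190″ = 8.4034 pc.
At distance d (pc), an angle of θ arcsec spans θ·d AU: s = 75.7 × 8.4034 = 636.14 AU.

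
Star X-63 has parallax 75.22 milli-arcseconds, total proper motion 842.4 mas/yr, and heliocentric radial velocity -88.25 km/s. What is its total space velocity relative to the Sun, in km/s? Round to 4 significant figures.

103.0 km/s

d = 1/p = 1/0.07522″ = 13.294 pc.
μ = 842.4 mas/yr = 0.8424 ″/yr.
v_t = 4.740 μ d = 4.740 × 0.8424 × 13.294 = 53.083 km/s.
v = √(v_r² + v_t²) = √((-88.25)² + 53.083²) = √10605.9 = 102.98 km/s.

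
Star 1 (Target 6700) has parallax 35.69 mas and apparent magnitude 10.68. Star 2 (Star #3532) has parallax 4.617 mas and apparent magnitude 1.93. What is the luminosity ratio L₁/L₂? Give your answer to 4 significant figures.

L₁/L₂ = 5.292 × 10^-6

d₁ = 1/p₁ = 1/0.03569″ = 28.019 pc; d₂ = 1/p₂ = 1/0.004617″ = 216.59 pc.
M₁ = m₁ − 5 log₁₀ d₁ + 5 = 10.68 − 7.2373 + 5 = 8.4427.
M₂ = 1.93 − 11.6782 + 5 = -4.7482.
L₁/L₂ = 10^(0.4(M₂ − M₁)) = 10^(0.4 × (-13.1909)) = 10^(-5.27636) = 0.0000052922.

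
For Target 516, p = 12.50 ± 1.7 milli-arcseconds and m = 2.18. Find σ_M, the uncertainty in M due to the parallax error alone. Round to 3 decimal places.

σ_M = 0.295 mag

M = m − 5 log₁₀ d + 5 = m + 5 log₁₀ p + 5, so ∂M/∂p = 5/(p ln 10).
σ_M = (5/ln 10) · (σ_p/p) = 2.1715 × 1.7/12.50 = 2.1715 × 0.136 = 0.29532.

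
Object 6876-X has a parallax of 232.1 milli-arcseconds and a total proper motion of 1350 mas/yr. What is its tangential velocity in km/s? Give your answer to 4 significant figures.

27.57 km/s

d = 1/p = 1/0.2321″ = 4.3085 pc.
μ = 1350 mas/yr = 1.35 ″/yr.
v_t = 4.74 × μ × d = 4.74 × 1.35 × 4.3085 = 27.57 km/s.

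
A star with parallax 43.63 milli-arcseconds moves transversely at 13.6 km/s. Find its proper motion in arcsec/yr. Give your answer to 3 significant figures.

0.125 arcsec/yr

d = 1/p = 1/0.04363″ = 22.92 pc.
μ = v_t / (4.74 d) = 13.6 / (4.74 × 22.92) = 13.6 / 108.64 = 0.12518 ″/yr.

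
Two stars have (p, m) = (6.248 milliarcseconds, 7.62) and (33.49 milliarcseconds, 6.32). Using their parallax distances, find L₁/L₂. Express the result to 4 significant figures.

d₁ = 1/p₁ = 1/0.006248″ = 160.05 pc; d₂ = 1/p₂ = 1/0.03349″ = 29.86 pc.
M₁ = m₁ − 5 log₁₀ d₁ + 5 = 7.62 − 11.0213 + 5 = 1.5987.
M₂ = 6.32 − 7.3754 + 5 = 3.9446.
L₁/L₂ = 10^(0.4(M₂ − M₁)) = 10^(0.4 × 2.3459) = 10^0.93836 = 8.6768.

L₁/L₂ = 8.677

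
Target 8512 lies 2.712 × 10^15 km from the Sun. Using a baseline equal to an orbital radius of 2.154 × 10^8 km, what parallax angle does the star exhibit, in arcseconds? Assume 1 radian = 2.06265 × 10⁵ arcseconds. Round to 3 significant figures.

0.0164 arcsec

θ ≈ B/d = (2.154 × 10^8) / (2.712 × 10^15) = 7.9425 × 10^-8 rad.
In arcseconds: 7.9425 × 10^-8 × 206265 = 0.016383″.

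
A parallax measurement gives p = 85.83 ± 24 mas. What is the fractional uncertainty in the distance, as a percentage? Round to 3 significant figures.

For d = 1/p, |σ_d/d| = |σ_p/p|.
σ_p/p = 24 / 85.83 = 0.27962 = 27.962%.

28.0%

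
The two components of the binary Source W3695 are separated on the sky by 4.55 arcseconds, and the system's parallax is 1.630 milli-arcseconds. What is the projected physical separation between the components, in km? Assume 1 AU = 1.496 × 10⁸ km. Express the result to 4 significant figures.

d = 1/p = 1/0.001630″ = 613.5 pc.
At distance d (pc), an angle of θ arcsec spans θ·d AU: s = 4.55 × 613.5 = 2791.4 AU.
= 2791.4 × 1.496 × 10⁸ km = 4.1759 × 10^11 km.

4.176 × 10^11 km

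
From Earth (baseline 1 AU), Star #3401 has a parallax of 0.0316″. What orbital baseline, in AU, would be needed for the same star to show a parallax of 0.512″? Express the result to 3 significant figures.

16.2 AU

Parallax scales linearly with baseline: p ∝ B, so B = p_target / p_Earth × 1 AU.
B = 0.512 / 0.0316 = 16.203 AU.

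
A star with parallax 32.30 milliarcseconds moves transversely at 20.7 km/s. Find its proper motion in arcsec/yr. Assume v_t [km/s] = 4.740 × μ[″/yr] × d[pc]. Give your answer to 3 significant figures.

d = 1/p = 1/0.03230″ = 30.96 pc.
μ = v_t / (4.74 d) = 20.7 / (4.74 × 30.96) = 20.7 / 146.75 = 0.14106 ″/yr.

0.141 arcsec/yr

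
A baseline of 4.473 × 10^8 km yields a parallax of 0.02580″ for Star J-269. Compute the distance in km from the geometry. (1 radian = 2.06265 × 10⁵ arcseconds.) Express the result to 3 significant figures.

θ = 0.02580″ = 0.02580/206265 = 1.2508 × 10^-7 rad.
d = B/θ = (4.473 × 10^8) / (1.2508 × 10^-7) = 3.5761 × 10^15 km.

3.58 × 10^15 km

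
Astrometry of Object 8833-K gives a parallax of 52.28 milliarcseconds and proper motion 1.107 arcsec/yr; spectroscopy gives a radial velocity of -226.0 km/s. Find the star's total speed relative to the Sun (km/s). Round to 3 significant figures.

247 km/s

d = 1/p = 1/0.05228″ = 19.128 pc.
v_t = 4.740 μ d = 4.740 × 1.107 × 19.128 = 100.37 km/s.
v = √(v_r² + v_t²) = √((-226.0)² + 100.37²) = √61150.1 = 247.29 km/s.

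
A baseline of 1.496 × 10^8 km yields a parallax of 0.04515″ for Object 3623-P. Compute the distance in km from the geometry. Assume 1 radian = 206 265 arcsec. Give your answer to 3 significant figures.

θ = 0.04515″ = 0.04515/206265 = 2.1889 × 10^-7 rad.
d = B/θ = (1.496 × 10^8) / (2.1889 × 10^-7) = 6.8345 × 10^14 km.

6.83 × 10^14 km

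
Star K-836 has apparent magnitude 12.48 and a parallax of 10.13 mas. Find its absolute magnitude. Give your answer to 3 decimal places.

M = 7.508

d = 1/p = 1/0.01013″ = 98.717 pc.
m − M = 5 log₁₀(98.717) − 5 = 9.9720 − 5 = 4.9720.
M = m − (m − M) = 12.48 − 4.9720 = 7.508.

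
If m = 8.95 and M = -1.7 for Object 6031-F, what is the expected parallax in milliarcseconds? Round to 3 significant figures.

m − M = 8.95 − (-1.7) = 10.65.
d = 10^((m−M)/5 + 1) = 10^3.130 = 1349 pc.
p = 1/d = 1/1349 = 0.00074129 arcsec = 0.74129 mas.

0.741 mas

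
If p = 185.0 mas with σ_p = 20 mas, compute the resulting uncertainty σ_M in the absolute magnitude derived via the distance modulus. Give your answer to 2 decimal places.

M = m − 5 log₁₀ d + 5 = m + 5 log₁₀ p + 5, so ∂M/∂p = 5/(p ln 10).
σ_M = (5/ln 10) · (σ_p/p) = 2.1715 × 20/185.0 = 2.1715 × 0.10811 = 0.23476.

σ_M = 0.23 mag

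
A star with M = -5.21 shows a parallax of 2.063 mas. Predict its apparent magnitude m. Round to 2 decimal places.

d = 1/p = 1/0.002063″ = 484.73 pc.
m − M = 5 log₁₀ d − 5 = 5 log₁₀(484.73) − 5 = 13.4275 − 5 = 8.4275.
m = M + (m − M) = -5.21 + 8.4275 = 3.22.

m = 3.22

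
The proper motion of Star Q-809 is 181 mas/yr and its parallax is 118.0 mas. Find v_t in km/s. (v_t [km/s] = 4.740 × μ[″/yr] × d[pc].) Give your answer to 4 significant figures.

7.271 km/s

d = 1/p = 1/0.1180″ = 8.4746 pc.
μ = 181 mas/yr = 0.181 ″/yr.
v_t = 4.74 × μ × d = 4.74 × 0.181 × 8.4746 = 7.2707 km/s.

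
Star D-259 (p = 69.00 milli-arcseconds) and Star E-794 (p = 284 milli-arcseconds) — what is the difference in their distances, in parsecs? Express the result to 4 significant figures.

10.97 pc

d_A = 1/0.06900″ = 14.493 pc; d_B = 1/0.2840″ = 3.5211 pc.
|d_B − d_A| = |3.5211 − 14.493| = 10.972 pc.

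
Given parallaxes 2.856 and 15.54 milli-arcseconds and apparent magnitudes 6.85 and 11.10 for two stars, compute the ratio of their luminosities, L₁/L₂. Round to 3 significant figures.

d₁ = 1/p₁ = 1/0.002856″ = 350.14 pc; d₂ = 1/p₂ = 1/0.01554″ = 64.35 pc.
M₁ = m₁ − 5 log₁₀ d₁ + 5 = 6.85 − 12.7212 + 5 = -0.8712.
M₂ = 11.10 − 9.0427 + 5 = 7.0573.
L₁/L₂ = 10^(0.4(M₂ − M₁)) = 10^(0.4 × 7.9285) = 10^3.17140 = 1483.9.

L₁/L₂ = 1480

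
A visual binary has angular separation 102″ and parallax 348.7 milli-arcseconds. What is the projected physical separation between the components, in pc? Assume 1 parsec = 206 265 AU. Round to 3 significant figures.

d = 1/p = 1/0.3487″ = 2.8678 pc.
At distance d (pc), an angle of θ arcsec spans θ·d AU: s = 102 × 2.8678 = 292.52 AU.
= 292.52 / 206265 = 0.0014182 pc.

0.00142 pc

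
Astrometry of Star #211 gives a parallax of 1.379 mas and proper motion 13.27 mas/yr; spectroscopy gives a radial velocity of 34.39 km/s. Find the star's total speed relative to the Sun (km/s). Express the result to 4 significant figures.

d = 1/p = 1/0.001379″ = 725.16 pc.
μ = 13.27 mas/yr = 0.01327 ″/yr.
v_t = 4.740 μ d = 4.740 × 0.01327 × 725.16 = 45.612 km/s.
v = √(v_r² + v_t²) = √(34.39² + 45.612²) = √3263.13 = 57.124 km/s.

57.12 km/s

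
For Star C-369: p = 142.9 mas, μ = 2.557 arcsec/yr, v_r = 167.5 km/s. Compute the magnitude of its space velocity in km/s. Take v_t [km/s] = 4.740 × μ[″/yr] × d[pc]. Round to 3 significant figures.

188 km/s

d = 1/p = 1/0.1429″ = 6.9979 pc.
v_t = 4.740 μ d = 4.740 × 2.557 × 6.9979 = 84.816 km/s.
v = √(v_r² + v_t²) = √(167.5² + 84.816²) = √35250 = 187.75 km/s.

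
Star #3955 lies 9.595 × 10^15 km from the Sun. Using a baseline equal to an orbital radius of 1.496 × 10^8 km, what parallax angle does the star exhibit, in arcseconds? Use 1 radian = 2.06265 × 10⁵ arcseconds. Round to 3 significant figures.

θ ≈ B/d = (1.496 × 10^8) / (9.595 × 10^15) = 1.5591 × 10^-8 rad.
In arcseconds: 1.5591 × 10^-8 × 206265 = 0.0032159″.

0.00322 arcsec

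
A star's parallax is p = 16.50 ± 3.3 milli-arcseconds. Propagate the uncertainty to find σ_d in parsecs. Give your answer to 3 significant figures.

12.1 pc

d = 1/p, so σ_d = σ_p / p².
σ_d = 0.00330 / (0.01650)² = 0.00330 / 0.00027225 = 12.121 pc.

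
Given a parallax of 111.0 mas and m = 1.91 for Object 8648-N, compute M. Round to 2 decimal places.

d = 1/p = 1/0.1110″ = 9.009 pc.
m − M = 5 log₁₀(9.009) − 5 = 4.7734 − 5 = -0.2266.
M = m − (m − M) = 1.91 − (-0.2266) = 2.14.

M = 2.14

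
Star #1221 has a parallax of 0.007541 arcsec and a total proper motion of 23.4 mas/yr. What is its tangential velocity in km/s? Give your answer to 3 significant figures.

d = 1/p = 1/0.007541″ = 132.61 pc.
μ = 23.4 mas/yr = 0.0234 ″/yr.
v_t = 4.74 × μ × d = 4.74 × 0.0234 × 132.61 = 14.709 km/s.

14.7 km/s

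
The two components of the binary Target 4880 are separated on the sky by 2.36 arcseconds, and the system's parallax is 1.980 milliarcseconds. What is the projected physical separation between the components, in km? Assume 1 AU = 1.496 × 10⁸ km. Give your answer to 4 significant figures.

1.783 × 10^11 km

d = 1/p = 1/0.001980″ = 505.05 pc.
At distance d (pc), an angle of θ arcsec spans θ·d AU: s = 2.36 × 505.05 = 1191.9 AU.
= 1191.9 × 1.496 × 10⁸ km = 1.7831 × 10^11 km.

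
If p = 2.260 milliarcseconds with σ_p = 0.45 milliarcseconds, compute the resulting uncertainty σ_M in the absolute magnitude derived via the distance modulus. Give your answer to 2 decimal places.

M = m − 5 log₁₀ d + 5 = m + 5 log₁₀ p + 5, so ∂M/∂p = 5/(p ln 10).
σ_M = (5/ln 10) · (σ_p/p) = 2.1715 × 0.45/2.260 = 2.1715 × 0.19912 = 0.43239.

σ_M = 0.43 mag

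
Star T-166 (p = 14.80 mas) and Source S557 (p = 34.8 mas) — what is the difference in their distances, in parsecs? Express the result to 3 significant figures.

d_A = 1/0.01480″ = 67.568 pc; d_B = 1/0.03480″ = 28.736 pc.
|d_B − d_A| = |28.736 − 67.568| = 38.832 pc.

38.8 pc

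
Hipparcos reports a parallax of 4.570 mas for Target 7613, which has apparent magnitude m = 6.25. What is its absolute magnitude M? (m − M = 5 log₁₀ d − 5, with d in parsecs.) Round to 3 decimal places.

d = 1/p = 1/0.004570″ = 218.82 pc.
m − M = 5 log₁₀(218.82) − 5 = 11.7004 − 5 = 6.7004.
M = m − (m − M) = 6.25 − 6.7004 = -0.450.

M = -0.450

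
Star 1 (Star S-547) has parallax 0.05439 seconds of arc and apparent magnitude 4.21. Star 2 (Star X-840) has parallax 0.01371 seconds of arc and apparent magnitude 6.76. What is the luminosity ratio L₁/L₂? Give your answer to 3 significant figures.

L₁/L₂ = 0.665

d₁ = 1/p₁ = 1/0.05439″ = 18.386 pc; d₂ = 1/p₂ = 1/0.01371″ = 72.939 pc.
M₁ = m₁ − 5 log₁₀ d₁ + 5 = 4.21 − 6.3224 + 5 = 2.8876.
M₂ = 6.76 − 9.3148 + 5 = 2.4452.
L₁/L₂ = 10^(0.4(M₂ − M₁)) = 10^(0.4 × (-0.4424)) = 10^(-0.17696) = 0.66533.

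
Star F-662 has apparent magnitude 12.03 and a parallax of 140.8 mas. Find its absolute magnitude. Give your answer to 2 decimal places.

M = 12.77

d = 1/p = 1/0.1408″ = 7.1023 pc.
m − M = 5 log₁₀(7.1023) − 5 = 4.2570 − 5 = -0.7430.
M = m − (m − M) = 12.03 − (-0.7430) = 12.77.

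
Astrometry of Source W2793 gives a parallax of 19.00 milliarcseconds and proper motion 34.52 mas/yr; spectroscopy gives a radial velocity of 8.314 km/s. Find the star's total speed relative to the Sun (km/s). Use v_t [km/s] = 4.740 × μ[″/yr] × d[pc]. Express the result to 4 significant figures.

d = 1/p = 1/0.01900″ = 52.632 pc.
μ = 34.52 mas/yr = 0.03452 ″/yr.
v_t = 4.740 μ d = 4.740 × 0.03452 × 52.632 = 8.6119 km/s.
v = √(v_r² + v_t²) = √(8.314² + 8.6119²) = √143.287 = 11.97 km/s.

11.97 km/s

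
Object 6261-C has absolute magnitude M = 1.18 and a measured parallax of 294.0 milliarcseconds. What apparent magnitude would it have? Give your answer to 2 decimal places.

m = -1.16

d = 1/p = 1/0.2940″ = 3.4014 pc.
m − M = 5 log₁₀ d − 5 = 5 log₁₀(3.4014) − 5 = 2.6583 − 5 = -2.3417.
m = M + (m − M) = 1.18 + (-2.3417) = -1.16.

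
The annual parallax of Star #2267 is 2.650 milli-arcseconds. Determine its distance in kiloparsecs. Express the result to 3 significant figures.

0.377 kpc

p = 2.650 milli-arcseconds = 0.002650 arcsec.
d = 1/p = 1/0.002650 = 377.36 pc.
= 0.37736 kpc.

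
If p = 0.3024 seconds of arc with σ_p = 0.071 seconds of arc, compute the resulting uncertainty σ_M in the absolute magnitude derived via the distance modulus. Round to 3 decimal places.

M = m − 5 log₁₀ d + 5 = m + 5 log₁₀ p + 5, so ∂M/∂p = 5/(p ln 10).
σ_M = (5/ln 10) · (σ_p/p) = 2.1715 × 0.071/0.3024 = 2.1715 × 0.23479 = 0.50985.

σ_M = 0.510 mag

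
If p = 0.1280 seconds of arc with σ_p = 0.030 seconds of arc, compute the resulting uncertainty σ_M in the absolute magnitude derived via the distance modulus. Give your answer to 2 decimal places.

M = m − 5 log₁₀ d + 5 = m + 5 log₁₀ p + 5, so ∂M/∂p = 5/(p ln 10).
σ_M = (5/ln 10) · (σ_p/p) = 2.1715 × 0.030/0.1280 = 2.1715 × 0.23438 = 0.50896.

σ_M = 0.51 mag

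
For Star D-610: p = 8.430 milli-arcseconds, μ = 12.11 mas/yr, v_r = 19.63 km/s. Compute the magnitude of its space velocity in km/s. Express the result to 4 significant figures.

20.78 km/s

d = 1/p = 1/0.008430″ = 118.62 pc.
μ = 12.11 mas/yr = 0.01211 ″/yr.
v_t = 4.740 μ d = 4.740 × 0.01211 × 118.62 = 6.809 km/s.
v = √(v_r² + v_t²) = √(19.63² + 6.809²) = √431.699 = 20.777 km/s.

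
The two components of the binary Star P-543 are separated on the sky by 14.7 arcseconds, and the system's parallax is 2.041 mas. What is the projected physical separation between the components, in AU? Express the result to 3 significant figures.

d = 1/p = 1/0.002041″ = 489.96 pc.
At distance d (pc), an angle of θ arcsec spans θ·d AU: s = 14.7 × 489.96 = 7202.4 AU.

7200 AU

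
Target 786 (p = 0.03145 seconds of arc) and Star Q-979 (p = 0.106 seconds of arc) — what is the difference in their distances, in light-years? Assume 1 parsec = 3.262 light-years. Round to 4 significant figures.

72.95 ly

d_A = 1/0.03145″ = 31.797 pc; d_B = 1/0.1060″ = 9.434 pc.
|d_B − d_A| = |9.434 − 31.797| = 22.363 pc = 22.363 × 3.262 ly = 72.948 ly.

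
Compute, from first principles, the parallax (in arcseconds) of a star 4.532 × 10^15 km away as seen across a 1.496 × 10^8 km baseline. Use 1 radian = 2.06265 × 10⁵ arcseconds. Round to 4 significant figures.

0.006809 arcsec

θ ≈ B/d = (1.496 × 10^8) / (4.532 × 10^15) = 3.3010 × 10^-8 rad.
In arcseconds: 3.3010 × 10^-8 × 206265 = 0.0068088″.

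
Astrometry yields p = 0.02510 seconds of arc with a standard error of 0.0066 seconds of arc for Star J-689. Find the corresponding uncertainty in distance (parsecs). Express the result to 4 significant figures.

d = 1/p, so σ_d = σ_p / p².
σ_d = 0.00660 / (0.02510)² = 0.00660 / 0.00063001 = 10.476 pc.

10.48 pc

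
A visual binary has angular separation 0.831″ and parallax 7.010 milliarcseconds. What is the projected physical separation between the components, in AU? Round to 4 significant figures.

d = 1/p = 1/0.007010″ = 142.65 pc.
At distance d (pc), an angle of θ arcsec spans θ·d AU: s = 0.831 × 142.65 = 118.54 AU.

118.5 AU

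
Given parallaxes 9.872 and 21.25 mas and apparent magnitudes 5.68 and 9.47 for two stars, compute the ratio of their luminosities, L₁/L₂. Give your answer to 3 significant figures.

L₁/L₂ = 152

d₁ = 1/p₁ = 1/0.009872″ = 101.3 pc; d₂ = 1/p₂ = 1/0.02125″ = 47.059 pc.
M₁ = m₁ − 5 log₁₀ d₁ + 5 = 5.68 − 10.0280 + 5 = 0.6520.
M₂ = 9.47 − 8.3632 + 5 = 6.1068.
L₁/L₂ = 10^(0.4(M₂ − M₁)) = 10^(0.4 × 5.4548) = 10^2.18192 = 152.03.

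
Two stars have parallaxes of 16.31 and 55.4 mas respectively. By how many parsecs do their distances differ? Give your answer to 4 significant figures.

d_A = 1/0.01631″ = 61.312 pc; d_B = 1/0.05540″ = 18.051 pc.
|d_B − d_A| = |18.051 − 61.312| = 43.261 pc.

43.26 pc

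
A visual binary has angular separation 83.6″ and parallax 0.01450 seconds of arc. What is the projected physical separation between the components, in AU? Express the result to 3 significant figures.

5770 AU

d = 1/p = 1/0.01450″ = 68.966 pc.
At distance d (pc), an angle of θ arcsec spans θ·d AU: s = 83.6 × 68.966 = 5765.6 AU.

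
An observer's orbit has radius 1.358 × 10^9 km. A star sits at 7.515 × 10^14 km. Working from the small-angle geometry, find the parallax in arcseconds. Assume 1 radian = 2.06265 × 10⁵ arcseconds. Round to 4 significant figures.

0.3727 arcsec

θ ≈ B/d = (1.358 × 10^9) / (7.515 × 10^14) = 1.8071 × 10^-6 rad.
In arcseconds: 1.8071 × 10^-6 × 206265 = 0.37274″.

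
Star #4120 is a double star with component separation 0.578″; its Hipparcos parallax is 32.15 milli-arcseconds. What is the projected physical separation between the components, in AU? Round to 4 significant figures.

17.98 AU

d = 1/p = 1/0.03215″ = 31.104 pc.
At distance d (pc), an angle of θ arcsec spans θ·d AU: s = 0.578 × 31.104 = 17.978 AU.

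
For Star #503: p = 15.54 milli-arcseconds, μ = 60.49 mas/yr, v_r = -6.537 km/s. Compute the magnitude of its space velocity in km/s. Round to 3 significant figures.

19.6 km/s

d = 1/p = 1/0.01554″ = 64.35 pc.
μ = 60.49 mas/yr = 0.06049 ″/yr.
v_t = 4.740 μ d = 4.740 × 0.06049 × 64.35 = 18.451 km/s.
v = √(v_r² + v_t²) = √((-6.537)² + 18.451²) = √383.172 = 19.575 km/s.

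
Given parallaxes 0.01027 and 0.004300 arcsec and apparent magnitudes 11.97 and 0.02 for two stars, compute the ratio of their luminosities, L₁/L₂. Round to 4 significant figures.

d₁ = 1/p₁ = 1/0.01027″ = 97.371 pc; d₂ = 1/p₂ = 1/0.004300″ = 232.56 pc.
M₁ = m₁ − 5 log₁₀ d₁ + 5 = 11.97 − 9.9421 + 5 = 7.0279.
M₂ = 0.02 − 11.8327 + 5 = -6.8127.
L₁/L₂ = 10^(0.4(M₂ − M₁)) = 10^(0.4 × (-13.8406)) = 10^(-5.53624) = 0.0000029091.

L₁/L₂ = 2.909 × 10^-6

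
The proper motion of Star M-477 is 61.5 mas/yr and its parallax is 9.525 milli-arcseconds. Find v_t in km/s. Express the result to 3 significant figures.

d = 1/p = 1/0.009525″ = 104.99 pc.
μ = 61.5 mas/yr = 0.0615 ″/yr.
v_t = 4.74 × μ × d = 4.74 × 0.0615 × 104.99 = 30.606 km/s.

30.6 km/s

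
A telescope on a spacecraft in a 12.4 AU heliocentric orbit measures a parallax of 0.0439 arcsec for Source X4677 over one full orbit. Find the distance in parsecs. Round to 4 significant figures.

With baseline B (in AU) and parallax p (in arcsec), d = B/p parsecs.
d = 12.4 / 0.0439 = 282.46 pc.

282.5 pc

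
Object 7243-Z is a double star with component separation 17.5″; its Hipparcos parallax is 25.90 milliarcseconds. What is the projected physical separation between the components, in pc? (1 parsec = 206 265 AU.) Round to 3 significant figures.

d = 1/p = 1/0.02590″ = 38.61 pc.
At distance d (pc), an angle of θ arcsec spans θ·d AU: s = 17.5 × 38.61 = 675.68 AU.
= 675.68 / 206265 = 0.0032758 pc.

0.00328 pc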